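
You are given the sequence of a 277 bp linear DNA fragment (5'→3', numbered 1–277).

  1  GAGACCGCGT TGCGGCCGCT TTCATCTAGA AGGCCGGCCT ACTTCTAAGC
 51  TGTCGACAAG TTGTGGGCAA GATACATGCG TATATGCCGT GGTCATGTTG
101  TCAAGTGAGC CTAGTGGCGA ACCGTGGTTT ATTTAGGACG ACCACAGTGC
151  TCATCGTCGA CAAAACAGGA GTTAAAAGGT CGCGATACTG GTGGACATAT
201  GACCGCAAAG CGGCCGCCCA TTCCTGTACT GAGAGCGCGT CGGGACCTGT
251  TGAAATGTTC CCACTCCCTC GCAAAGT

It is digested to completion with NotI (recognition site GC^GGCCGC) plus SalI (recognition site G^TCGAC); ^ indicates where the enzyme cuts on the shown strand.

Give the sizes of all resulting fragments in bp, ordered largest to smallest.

NotI sites (GCGGCCGC) start at positions 12, 210.
NotI cuts after base 2 of each site, so after positions 13, 211.
SalI sites (GTCGAC) start at positions 52, 156.
SalI cuts after the first base of each site, so after positions 52, 156.
Combined cut positions: 13, 52, 156, 211.
Linear molecule, 4 cuts → 5 fragments:
  1–13 → 13 bp
  14–52 → 39 bp
  53–156 → 104 bp
  157–211 → 55 bp
  212–277 → 66 bp
Sorted largest to smallest: 104, 66, 55, 39, 13 bp.

104, 66, 55, 39, 13 bp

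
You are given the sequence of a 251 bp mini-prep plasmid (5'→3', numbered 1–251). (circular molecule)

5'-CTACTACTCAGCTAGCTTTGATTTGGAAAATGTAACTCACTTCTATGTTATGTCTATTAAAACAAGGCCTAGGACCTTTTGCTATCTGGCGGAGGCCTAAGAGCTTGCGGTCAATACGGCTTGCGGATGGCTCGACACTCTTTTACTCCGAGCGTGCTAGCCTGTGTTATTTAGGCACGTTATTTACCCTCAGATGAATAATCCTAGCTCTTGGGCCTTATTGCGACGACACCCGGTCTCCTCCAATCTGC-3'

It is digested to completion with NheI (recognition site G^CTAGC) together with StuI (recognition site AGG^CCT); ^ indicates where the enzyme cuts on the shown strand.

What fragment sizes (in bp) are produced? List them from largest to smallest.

106, 61, 56, 28 bp

NheI sites (GCTAGC) start at positions 11, 156.
NheI cuts after the first base of each site, so after positions 11, 156.
StuI sites (AGGCCT) start at positions 65, 93.
StuI cuts after base 3 of each site, so after positions 67, 95.
Combined cut positions: 11, 67, 95, 156.
Circular molecule, 4 cuts → 4 fragments:
  12–67 → 56 bp
  68–95 → 28 bp
  96–156 → 61 bp
  157–251 then 1–11 → 95 + 11 = 106 bp
Sorted largest to smallest: 106, 61, 56, 28 bp.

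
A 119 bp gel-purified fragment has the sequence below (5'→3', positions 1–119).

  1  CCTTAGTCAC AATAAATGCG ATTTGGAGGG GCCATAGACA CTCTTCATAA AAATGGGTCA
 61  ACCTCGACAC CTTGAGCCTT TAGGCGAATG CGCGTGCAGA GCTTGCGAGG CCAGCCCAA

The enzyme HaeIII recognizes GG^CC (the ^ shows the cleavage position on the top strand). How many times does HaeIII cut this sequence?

2

GGCC occurs starting at positions 30, 109.
HaeIII cuts at 2 sites.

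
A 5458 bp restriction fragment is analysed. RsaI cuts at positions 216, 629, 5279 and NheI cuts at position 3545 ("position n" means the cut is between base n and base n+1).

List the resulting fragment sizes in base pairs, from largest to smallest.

2916, 1734, 413, 216, 179 bp

Combined cut positions (sorted): 216, 629, 3545, 5279.
Linear molecule, 4 cuts → 5 fragments:
  216 − 0 = 216 bp
  629 − 216 = 413 bp
  3545 − 629 = 2916 bp
  5279 − 3545 = 1734 bp
  5458 − 5279 = 179 bp
Sorted largest to smallest: 2916, 1734, 413, 216, 179 bp.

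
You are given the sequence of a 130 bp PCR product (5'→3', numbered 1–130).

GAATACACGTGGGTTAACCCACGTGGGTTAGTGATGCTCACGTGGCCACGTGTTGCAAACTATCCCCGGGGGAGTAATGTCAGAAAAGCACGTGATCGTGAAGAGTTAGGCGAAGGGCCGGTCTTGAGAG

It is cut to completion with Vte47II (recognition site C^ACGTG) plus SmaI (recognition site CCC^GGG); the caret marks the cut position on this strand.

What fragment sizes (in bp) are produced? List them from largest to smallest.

41, 22, 20, 19, 14, 8, 6 bp

Vte47II sites (CACGTG) start at positions 6, 20, 39, 47, 89.
Vte47II cuts after the first base of each site, so after positions 6, 20, 39, 47, 89.
The SmaI site (CCCGGG) starts at position 65.
SmaI cuts after base 3 of each site, so after position 67.
Combined cut positions: 6, 20, 39, 47, 67, 89.
Linear molecule, 6 cuts → 7 fragments:
  1–6 → 6 bp
  7–20 → 14 bp
  21–39 → 19 bp
  40–47 → 8 bp
  48–67 → 20 bp
  68–89 → 22 bp
  90–130 → 41 bp
Sorted largest to smallest: 41, 22, 20, 19, 14, 8, 6 bp.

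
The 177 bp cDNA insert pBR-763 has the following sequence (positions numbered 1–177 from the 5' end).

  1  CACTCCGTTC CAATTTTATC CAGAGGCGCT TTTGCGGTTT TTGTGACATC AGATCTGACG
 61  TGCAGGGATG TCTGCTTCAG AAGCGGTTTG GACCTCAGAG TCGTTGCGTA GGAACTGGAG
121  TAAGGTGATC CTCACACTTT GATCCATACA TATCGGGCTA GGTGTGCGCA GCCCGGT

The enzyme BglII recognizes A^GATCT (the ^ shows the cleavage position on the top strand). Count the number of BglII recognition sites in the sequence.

1

AGATCT occurs starting at position 51.
BglII cuts at 1 site.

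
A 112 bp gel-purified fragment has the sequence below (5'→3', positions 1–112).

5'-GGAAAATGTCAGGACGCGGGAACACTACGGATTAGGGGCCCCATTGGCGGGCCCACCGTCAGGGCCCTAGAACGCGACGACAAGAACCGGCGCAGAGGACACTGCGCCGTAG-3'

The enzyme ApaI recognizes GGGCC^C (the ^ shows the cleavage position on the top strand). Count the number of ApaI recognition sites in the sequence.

3

GGGCCC occurs starting at positions 36, 49, 62.
ApaI cuts at 3 sites.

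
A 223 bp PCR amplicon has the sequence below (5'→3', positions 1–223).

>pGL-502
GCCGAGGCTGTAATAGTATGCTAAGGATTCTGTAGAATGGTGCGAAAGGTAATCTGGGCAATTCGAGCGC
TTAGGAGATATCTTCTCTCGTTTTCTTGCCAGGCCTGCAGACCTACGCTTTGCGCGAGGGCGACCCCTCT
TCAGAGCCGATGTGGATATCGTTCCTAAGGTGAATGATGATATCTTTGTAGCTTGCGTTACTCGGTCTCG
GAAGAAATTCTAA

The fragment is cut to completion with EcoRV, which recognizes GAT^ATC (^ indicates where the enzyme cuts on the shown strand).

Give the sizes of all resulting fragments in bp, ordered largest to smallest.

79, 78, 42, 24 bp

EcoRV sites (GATATC) start at positions 77, 155, 179.
EcoRV cuts after base 3 of each site, so after positions 79, 157, 181.
Linear molecule, 3 cuts → 4 fragments:
  1–79 → 79 bp
  80–157 → 78 bp
  158–181 → 24 bp
  182–223 → 42 bp
Sorted largest to smallest: 79, 78, 42, 24 bp.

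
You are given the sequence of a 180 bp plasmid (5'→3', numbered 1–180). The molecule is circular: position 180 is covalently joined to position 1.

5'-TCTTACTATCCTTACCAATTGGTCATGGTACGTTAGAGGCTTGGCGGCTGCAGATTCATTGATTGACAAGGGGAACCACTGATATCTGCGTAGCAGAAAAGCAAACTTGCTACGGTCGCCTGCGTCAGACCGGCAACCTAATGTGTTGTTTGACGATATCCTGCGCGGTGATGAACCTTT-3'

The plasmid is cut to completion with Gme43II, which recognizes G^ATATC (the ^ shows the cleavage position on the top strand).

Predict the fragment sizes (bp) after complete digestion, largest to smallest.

Gme43II sites (GATATC) start at positions 81, 155.
Gme43II cuts after the first base of each site, so after positions 81, 155.
Circular molecule, 2 cuts → 2 fragments:
  82–155 → 74 bp
  156–180 then 1–81 → 25 + 81 = 106 bp
Sorted largest to smallest: 106, 74 bp.

106, 74 bp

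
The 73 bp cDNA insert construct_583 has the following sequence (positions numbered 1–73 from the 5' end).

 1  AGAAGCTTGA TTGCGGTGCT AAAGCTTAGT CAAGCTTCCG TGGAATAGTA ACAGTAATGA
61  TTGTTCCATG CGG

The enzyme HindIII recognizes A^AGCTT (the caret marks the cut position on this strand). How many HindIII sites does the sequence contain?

3

AAGCTT occurs starting at positions 3, 22, 32.
HindIII cuts at 3 sites.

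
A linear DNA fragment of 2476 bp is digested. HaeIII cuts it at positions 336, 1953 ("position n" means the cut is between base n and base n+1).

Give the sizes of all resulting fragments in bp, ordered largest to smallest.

Linear molecule, 2 cuts → 3 fragments:
  336 − 0 = 336 bp
  1953 − 336 = 1617 bp
  2476 − 1953 = 523 bp
Sorted largest to smallest: 1617, 523, 336 bp.

1617, 523, 336 bp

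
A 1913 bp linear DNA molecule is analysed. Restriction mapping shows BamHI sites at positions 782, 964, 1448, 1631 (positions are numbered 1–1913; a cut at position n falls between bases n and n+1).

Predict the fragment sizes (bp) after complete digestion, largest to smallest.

Linear molecule, 4 cuts → 5 fragments:
  782 − 0 = 782 bp
  964 − 782 = 182 bp
  1448 − 964 = 484 bp
  1631 − 1448 = 183 bp
  1913 − 1631 = 282 bp
Sorted largest to smallest: 782, 484, 282, 183, 182 bp.

782, 484, 282, 183, 182 bp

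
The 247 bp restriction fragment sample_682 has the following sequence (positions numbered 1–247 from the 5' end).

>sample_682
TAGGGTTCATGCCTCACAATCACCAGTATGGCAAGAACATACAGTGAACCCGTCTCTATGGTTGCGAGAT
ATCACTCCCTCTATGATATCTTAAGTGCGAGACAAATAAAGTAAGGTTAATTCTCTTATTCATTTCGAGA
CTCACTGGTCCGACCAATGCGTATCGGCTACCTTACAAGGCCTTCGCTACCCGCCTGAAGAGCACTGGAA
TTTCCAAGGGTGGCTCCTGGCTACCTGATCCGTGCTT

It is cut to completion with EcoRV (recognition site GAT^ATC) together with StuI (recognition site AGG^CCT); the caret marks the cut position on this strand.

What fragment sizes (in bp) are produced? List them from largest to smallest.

93, 70, 67, 17 bp

EcoRV sites (GATATC) start at positions 68, 85.
EcoRV cuts after base 3 of each site, so after positions 70, 87.
The StuI site (AGGCCT) starts at position 178.
StuI cuts after base 3 of each site, so after position 180.
Combined cut positions: 70, 87, 180.
Linear molecule, 3 cuts → 4 fragments:
  1–70 → 70 bp
  71–87 → 17 bp
  88–180 → 93 bp
  181–247 → 67 bp
Sorted largest to smallest: 93, 70, 67, 17 bp.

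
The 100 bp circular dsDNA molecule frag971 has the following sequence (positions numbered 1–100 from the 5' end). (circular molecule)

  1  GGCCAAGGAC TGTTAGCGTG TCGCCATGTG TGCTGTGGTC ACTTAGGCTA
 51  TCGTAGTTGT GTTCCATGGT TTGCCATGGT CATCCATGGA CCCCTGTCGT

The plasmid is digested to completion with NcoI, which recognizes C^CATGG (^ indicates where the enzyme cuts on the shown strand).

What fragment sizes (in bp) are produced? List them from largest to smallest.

80, 10, 10 bp

NcoI sites (CCATGG) start at positions 64, 74, 84.
NcoI cuts after the first base of each site, so after positions 64, 74, 84.
Circular molecule, 3 cuts → 3 fragments:
  65–74 → 10 bp
  75–84 → 10 bp
  85–100 then 1–64 → 16 + 64 = 80 bp
Sorted largest to smallest: 80, 10, 10 bp.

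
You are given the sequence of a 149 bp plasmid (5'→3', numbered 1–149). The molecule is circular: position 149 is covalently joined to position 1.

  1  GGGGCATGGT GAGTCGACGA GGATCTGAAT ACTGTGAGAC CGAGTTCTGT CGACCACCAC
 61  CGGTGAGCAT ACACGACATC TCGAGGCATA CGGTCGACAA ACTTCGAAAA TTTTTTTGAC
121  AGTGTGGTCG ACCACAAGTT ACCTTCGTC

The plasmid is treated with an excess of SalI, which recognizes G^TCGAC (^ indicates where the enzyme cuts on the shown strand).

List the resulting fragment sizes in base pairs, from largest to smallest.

44, 36, 35, 34 bp

SalI sites (GTCGAC) start at positions 13, 49, 93, 127.
SalI cuts after the first base of each site, so after positions 13, 49, 93, 127.
Circular molecule, 4 cuts → 4 fragments:
  14–49 → 36 bp
  50–93 → 44 bp
  94–127 → 34 bp
  128–149 then 1–13 → 22 + 13 = 35 bp
Sorted largest to smallest: 44, 36, 35, 34 bp.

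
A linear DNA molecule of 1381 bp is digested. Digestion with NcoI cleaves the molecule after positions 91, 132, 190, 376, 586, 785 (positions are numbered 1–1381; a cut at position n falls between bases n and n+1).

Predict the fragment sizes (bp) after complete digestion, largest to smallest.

Linear molecule, 6 cuts → 7 fragments:
  91 − 0 = 91 bp
  132 − 91 = 41 bp
  190 − 132 = 58 bp
  376 − 190 = 186 bp
  586 − 376 = 210 bp
  785 − 586 = 199 bp
  1381 − 785 = 596 bp
Sorted largest to smallest: 596, 210, 199, 186, 91, 58, 41 bp.

596, 210, 199, 186, 91, 58, 41 bp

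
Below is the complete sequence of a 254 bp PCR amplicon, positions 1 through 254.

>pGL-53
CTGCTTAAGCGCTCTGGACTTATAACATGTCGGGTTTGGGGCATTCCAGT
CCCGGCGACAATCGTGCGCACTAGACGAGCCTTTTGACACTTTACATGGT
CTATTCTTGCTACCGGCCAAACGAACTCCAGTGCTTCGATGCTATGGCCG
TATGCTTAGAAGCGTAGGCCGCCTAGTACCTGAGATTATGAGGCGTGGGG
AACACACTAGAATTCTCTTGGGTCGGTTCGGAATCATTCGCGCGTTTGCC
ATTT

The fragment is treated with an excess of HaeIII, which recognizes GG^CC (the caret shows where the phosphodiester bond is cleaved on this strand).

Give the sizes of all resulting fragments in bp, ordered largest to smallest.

116, 86, 31, 21 bp

HaeIII sites (GGCC) start at positions 115, 146, 167.
HaeIII cuts after base 2 of each site, so after positions 116, 147, 168.
Linear molecule, 3 cuts → 4 fragments:
  1–116 → 116 bp
  117–147 → 31 bp
  148–168 → 21 bp
  169–254 → 86 bp
Sorted largest to smallest: 116, 86, 31, 21 bp.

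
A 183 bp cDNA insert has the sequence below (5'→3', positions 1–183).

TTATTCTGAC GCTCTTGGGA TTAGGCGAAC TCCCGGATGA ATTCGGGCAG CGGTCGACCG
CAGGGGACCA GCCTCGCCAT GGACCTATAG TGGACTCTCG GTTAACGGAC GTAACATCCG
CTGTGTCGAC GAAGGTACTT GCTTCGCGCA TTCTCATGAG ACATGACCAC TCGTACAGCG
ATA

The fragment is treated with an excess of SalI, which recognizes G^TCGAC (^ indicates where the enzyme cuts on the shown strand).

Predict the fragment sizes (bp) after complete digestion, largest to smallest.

SalI sites (GTCGAC) start at positions 53, 125.
SalI cuts after the first base of each site, so after positions 53, 125.
Linear molecule, 2 cuts → 3 fragments:
  1–53 → 53 bp
  54–125 → 72 bp
  126–183 → 58 bp
Sorted largest to smallest: 72, 58, 53 bp.

72, 58, 53 bp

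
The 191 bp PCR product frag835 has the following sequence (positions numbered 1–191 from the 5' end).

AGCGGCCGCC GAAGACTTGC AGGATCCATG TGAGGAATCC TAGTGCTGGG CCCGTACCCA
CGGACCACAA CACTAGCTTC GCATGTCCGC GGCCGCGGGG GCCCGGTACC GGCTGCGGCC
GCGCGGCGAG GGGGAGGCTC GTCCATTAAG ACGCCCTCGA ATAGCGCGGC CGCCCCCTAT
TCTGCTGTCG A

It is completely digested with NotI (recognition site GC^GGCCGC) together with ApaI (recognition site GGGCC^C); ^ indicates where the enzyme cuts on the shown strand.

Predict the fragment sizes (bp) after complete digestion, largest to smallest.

51, 49, 38, 24, 13, 13, 3 bp

NotI sites (GCGGCCGC) start at positions 2, 89, 115, 166.
NotI cuts after base 2 of each site, so after positions 3, 90, 116, 167.
ApaI sites (GGGCCC) start at positions 48, 99.
ApaI cuts after base 5 of each site (before the last base), so after positions 52, 103.
Combined cut positions: 3, 52, 90, 103, 116, 167.
Linear molecule, 6 cuts → 7 fragments:
  1–3 → 3 bp
  4–52 → 49 bp
  53–90 → 38 bp
  91–103 → 13 bp
  104–116 → 13 bp
  117–167 → 51 bp
  168–191 → 24 bp
Sorted largest to smallest: 51, 49, 38, 24, 13, 13, 3 bp.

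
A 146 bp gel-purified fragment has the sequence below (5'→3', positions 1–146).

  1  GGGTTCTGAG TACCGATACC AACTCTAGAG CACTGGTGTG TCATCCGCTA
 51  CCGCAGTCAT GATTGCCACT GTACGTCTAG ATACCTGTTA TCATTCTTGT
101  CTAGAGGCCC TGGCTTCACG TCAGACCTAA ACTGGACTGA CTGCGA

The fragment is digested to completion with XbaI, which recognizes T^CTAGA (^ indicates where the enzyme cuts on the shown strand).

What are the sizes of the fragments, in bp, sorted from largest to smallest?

52, 46, 24, 24 bp

XbaI sites (TCTAGA) start at positions 24, 76, 100.
XbaI cuts after the first base of each site, so after positions 24, 76, 100.
Linear molecule, 3 cuts → 4 fragments:
  1–24 → 24 bp
  25–76 → 52 bp
  77–100 → 24 bp
  101–146 → 46 bp
Sorted largest to smallest: 52, 46, 24, 24 bp.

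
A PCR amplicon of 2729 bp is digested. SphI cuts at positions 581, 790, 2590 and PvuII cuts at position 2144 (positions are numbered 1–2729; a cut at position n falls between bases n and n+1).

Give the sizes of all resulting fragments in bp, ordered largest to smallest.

1354, 581, 446, 209, 139 bp

Combined cut positions (sorted): 581, 790, 2144, 2590.
Linear molecule, 4 cuts → 5 fragments:
  581 − 0 = 581 bp
  790 − 581 = 209 bp
  2144 − 790 = 1354 bp
  2590 − 2144 = 446 bp
  2729 − 2590 = 139 bp
Sorted largest to smallest: 1354, 581, 446, 209, 139 bp.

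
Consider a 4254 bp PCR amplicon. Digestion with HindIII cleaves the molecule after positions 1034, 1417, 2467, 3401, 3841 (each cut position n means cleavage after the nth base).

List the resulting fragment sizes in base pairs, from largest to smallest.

Linear molecule, 5 cuts → 6 fragments:
  1034 − 0 = 1034 bp
  1417 − 1034 = 383 bp
  2467 − 1417 = 1050 bp
  3401 − 2467 = 934 bp
  3841 − 3401 = 440 bp
  4254 − 3841 = 413 bp
Sorted largest to smallest: 1050, 1034, 934, 440, 413, 383 bp.

1050, 1034, 934, 440, 413, 383 bp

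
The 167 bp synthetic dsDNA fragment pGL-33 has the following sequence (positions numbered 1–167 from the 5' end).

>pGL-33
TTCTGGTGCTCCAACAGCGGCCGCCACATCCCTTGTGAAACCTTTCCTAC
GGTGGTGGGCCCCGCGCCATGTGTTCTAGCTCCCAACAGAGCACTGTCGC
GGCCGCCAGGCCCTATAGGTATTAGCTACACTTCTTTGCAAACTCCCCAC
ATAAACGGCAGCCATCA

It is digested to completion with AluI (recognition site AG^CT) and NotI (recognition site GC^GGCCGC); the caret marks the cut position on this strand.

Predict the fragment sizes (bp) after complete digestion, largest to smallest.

AluI sites (AGCT) start at positions 78, 124.
AluI cuts after base 2 of each site, so after positions 79, 125.
NotI sites (GCGGCCGC) start at positions 17, 99.
NotI cuts after base 2 of each site, so after positions 18, 100.
Combined cut positions: 18, 79, 100, 125.
Linear molecule, 4 cuts → 5 fragments:
  1–18 → 18 bp
  19–79 → 61 bp
  80–100 → 21 bp
  101–125 → 25 bp
  126–167 → 42 bp
Sorted largest to smallest: 61, 42, 25, 21, 18 bp.

61, 42, 25, 21, 18 bp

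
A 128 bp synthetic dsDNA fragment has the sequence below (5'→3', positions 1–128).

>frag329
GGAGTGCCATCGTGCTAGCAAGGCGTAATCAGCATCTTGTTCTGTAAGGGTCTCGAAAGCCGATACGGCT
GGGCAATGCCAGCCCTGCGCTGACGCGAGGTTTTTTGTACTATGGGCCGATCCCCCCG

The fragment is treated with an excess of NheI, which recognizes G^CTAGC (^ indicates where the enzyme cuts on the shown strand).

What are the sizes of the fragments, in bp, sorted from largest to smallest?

The NheI site (GCTAGC) starts at position 14.
NheI cuts after the first base of each site, so after position 14.
Linear molecule, 1 cut → 2 fragments:
  1–14 → 14 bp
  15–128 → 114 bp
Sorted largest to smallest: 114, 14 bp.

114, 14 bp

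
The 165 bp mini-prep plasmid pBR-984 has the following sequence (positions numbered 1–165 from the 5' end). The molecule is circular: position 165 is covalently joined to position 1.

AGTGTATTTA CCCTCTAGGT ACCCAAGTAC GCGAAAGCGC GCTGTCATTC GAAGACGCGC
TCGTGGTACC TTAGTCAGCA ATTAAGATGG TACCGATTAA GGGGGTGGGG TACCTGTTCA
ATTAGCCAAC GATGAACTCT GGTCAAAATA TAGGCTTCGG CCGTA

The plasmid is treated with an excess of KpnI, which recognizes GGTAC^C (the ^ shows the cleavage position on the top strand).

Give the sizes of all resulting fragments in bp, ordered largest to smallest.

KpnI sites (GGTACC) start at positions 18, 65, 89, 109.
KpnI cuts after base 5 of each site (before the last base), so after positions 22, 69, 93, 113.
Circular molecule, 4 cuts → 4 fragments:
  23–69 → 47 bp
  70–93 → 24 bp
  94–113 → 20 bp
  114–165 then 1–22 → 52 + 22 = 74 bp
Sorted largest to smallest: 74, 47, 24, 20 bp.

74, 47, 24, 20 bp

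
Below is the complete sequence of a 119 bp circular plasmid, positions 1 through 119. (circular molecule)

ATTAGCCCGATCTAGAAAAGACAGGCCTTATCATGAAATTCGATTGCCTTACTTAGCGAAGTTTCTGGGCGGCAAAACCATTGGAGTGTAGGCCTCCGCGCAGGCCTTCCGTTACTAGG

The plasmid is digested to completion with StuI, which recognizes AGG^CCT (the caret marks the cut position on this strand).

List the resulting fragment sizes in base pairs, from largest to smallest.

StuI sites (AGGCCT) start at positions 23, 90, 102.
StuI cuts after base 3 of each site, so after positions 25, 92, 104.
Circular molecule, 3 cuts → 3 fragments:
  26–92 → 67 bp
  93–104 → 12 bp
  105–119 then 1–25 → 15 + 25 = 40 bp
Sorted largest to smallest: 67, 40, 12 bp.

67, 40, 12 bp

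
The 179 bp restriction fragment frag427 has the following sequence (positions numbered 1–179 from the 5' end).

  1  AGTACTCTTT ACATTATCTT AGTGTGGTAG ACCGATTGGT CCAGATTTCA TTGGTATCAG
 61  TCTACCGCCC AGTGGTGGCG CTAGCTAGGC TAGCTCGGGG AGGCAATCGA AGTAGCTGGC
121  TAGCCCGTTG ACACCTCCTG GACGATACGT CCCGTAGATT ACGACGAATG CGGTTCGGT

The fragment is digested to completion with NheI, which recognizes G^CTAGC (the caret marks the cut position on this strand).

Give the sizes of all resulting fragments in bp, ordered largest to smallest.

NheI sites (GCTAGC) start at positions 80, 89, 119.
NheI cuts after the first base of each site, so after positions 80, 89, 119.
Linear molecule, 3 cuts → 4 fragments:
  1–80 → 80 bp
  81–89 → 9 bp
  90–119 → 30 bp
  120–179 → 60 bp
Sorted largest to smallest: 80, 60, 30, 9 bp.

80, 60, 30, 9 bp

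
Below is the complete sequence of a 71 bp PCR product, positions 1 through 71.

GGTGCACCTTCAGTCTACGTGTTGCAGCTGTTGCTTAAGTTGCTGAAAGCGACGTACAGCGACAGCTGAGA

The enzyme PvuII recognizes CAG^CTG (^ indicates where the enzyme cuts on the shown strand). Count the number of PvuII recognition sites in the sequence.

CAGCTG occurs starting at positions 25, 63.
PvuII cuts at 2 sites.

2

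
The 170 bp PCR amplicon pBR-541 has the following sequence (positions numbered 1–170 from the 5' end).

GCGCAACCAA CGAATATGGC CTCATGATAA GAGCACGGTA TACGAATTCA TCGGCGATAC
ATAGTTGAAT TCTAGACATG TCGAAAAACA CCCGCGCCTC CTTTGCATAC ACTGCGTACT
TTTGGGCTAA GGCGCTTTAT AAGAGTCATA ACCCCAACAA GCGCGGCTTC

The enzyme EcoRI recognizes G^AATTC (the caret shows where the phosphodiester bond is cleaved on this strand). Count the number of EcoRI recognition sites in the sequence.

2

GAATTC occurs starting at positions 44, 67.
EcoRI cuts at 2 sites.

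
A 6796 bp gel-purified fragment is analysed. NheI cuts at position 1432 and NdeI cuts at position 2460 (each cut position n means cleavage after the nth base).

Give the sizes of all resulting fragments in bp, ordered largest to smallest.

Combined cut positions (sorted): 1432, 2460.
Linear molecule, 2 cuts → 3 fragments:
  1432 − 0 = 1432 bp
  2460 − 1432 = 1028 bp
  6796 − 2460 = 4336 bp
Sorted largest to smallest: 4336, 1432, 1028 bp.

4336, 1432, 1028 bp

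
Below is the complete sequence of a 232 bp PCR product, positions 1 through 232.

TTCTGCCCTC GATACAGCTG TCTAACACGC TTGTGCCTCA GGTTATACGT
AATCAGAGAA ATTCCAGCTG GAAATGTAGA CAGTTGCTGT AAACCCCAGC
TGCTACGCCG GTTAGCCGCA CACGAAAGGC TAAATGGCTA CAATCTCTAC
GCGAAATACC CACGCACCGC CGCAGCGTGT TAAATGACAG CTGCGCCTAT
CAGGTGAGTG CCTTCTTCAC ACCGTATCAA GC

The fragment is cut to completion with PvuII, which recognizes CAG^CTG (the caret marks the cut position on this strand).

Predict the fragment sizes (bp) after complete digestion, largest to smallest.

PvuII sites (CAGCTG) start at positions 15, 65, 97, 188.
PvuII cuts after base 3 of each site, so after positions 17, 67, 99, 190.
Linear molecule, 4 cuts → 5 fragments:
  1–17 → 17 bp
  18–67 → 50 bp
  68–99 → 32 bp
  100–190 → 91 bp
  191–232 → 42 bp
Sorted largest to smallest: 91, 50, 42, 32, 17 bp.

91, 50, 42, 32, 17 bp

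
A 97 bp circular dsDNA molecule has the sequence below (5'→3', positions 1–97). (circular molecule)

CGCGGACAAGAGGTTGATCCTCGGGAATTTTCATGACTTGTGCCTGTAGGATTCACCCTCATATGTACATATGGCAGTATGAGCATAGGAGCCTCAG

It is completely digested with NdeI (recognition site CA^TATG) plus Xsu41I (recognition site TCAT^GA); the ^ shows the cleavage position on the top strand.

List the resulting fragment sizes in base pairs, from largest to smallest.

NdeI sites (CATATG) start at positions 60, 68.
NdeI cuts after base 2 of each site, so after positions 61, 69.
The Xsu41I site (TCATGA) starts at position 31.
Xsu41I cuts after base 4 of each site, so after position 34.
Combined cut positions: 34, 61, 69.
Circular molecule, 3 cuts → 3 fragments:
  35–61 → 27 bp
  62–69 → 8 bp
  70–97 then 1–34 → 28 + 34 = 62 bp
Sorted largest to smallest: 62, 27, 8 bp.

62, 27, 8 bp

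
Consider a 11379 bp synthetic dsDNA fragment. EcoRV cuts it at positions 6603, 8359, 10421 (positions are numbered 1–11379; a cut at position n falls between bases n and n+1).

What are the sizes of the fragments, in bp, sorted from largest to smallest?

6603, 2062, 1756, 958 bp

Linear molecule, 3 cuts → 4 fragments:
  6603 − 0 = 6603 bp
  8359 − 6603 = 1756 bp
  10421 − 8359 = 2062 bp
  11379 − 10421 = 958 bp
Sorted largest to smallest: 6603, 2062, 1756, 958 bp.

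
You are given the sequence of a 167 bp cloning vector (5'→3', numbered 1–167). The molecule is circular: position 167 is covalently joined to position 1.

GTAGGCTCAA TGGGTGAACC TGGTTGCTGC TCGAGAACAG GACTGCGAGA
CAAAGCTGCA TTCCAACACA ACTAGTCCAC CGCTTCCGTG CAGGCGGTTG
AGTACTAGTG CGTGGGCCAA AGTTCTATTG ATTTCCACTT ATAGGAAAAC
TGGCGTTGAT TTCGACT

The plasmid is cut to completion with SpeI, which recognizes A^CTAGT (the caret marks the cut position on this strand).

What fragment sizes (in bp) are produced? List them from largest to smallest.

134, 33 bp

SpeI sites (ACTAGT) start at positions 71, 104.
SpeI cuts after the first base of each site, so after positions 71, 104.
Circular molecule, 2 cuts → 2 fragments:
  72–104 → 33 bp
  105–167 then 1–71 → 63 + 71 = 134 bp
Sorted largest to smallest: 134, 33 bp.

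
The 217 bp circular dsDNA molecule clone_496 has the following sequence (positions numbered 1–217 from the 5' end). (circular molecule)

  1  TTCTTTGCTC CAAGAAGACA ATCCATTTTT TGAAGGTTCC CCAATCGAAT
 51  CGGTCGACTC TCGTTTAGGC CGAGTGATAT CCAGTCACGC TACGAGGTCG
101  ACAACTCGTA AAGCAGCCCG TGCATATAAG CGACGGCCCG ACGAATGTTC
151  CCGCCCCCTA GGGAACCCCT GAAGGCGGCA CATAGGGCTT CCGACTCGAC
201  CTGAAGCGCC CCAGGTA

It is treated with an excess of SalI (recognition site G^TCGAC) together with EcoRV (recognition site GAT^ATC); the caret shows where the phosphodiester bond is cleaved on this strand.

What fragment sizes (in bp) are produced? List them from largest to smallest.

173, 25, 19 bp

SalI sites (GTCGAC) start at positions 53, 97.
SalI cuts after the first base of each site, so after positions 53, 97.
The EcoRV site (GATATC) starts at position 76.
EcoRV cuts after base 3 of each site, so after position 78.
Combined cut positions: 53, 78, 97.
Circular molecule, 3 cuts → 3 fragments:
  54–78 → 25 bp
  79–97 → 19 bp
  98–217 then 1–53 → 120 + 53 = 173 bp
Sorted largest to smallest: 173, 25, 19 bp.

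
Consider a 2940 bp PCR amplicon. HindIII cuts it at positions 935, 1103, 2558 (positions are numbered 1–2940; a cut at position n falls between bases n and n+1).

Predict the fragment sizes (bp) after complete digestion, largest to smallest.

Linear molecule, 3 cuts → 4 fragments:
  935 − 0 = 935 bp
  1103 − 935 = 168 bp
  2558 − 1103 = 1455 bp
  2940 − 2558 = 382 bp
Sorted largest to smallest: 1455, 935, 382, 168 bp.

1455, 935, 382, 168 bp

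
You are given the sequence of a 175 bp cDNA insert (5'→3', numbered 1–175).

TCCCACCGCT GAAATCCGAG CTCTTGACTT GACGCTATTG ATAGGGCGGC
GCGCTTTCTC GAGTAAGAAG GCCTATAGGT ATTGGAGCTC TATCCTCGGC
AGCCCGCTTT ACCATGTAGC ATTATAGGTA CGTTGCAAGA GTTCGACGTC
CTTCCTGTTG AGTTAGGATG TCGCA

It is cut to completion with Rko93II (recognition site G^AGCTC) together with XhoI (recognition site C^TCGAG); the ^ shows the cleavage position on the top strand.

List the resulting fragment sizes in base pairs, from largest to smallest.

90, 40, 27, 18 bp

Rko93II sites (GAGCTC) start at positions 18, 85.
Rko93II cuts after the first base of each site, so after positions 18, 85.
The XhoI site (CTCGAG) starts at position 58.
XhoI cuts after the first base of each site, so after position 58.
Combined cut positions: 18, 58, 85.
Linear molecule, 3 cuts → 4 fragments:
  1–18 → 18 bp
  19–58 → 40 bp
  59–85 → 27 bp
  86–175 → 90 bp
Sorted largest to smallest: 90, 40, 27, 18 bp.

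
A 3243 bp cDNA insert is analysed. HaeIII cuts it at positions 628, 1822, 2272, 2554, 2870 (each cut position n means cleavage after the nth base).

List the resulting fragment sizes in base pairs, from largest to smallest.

Linear molecule, 5 cuts → 6 fragments:
  628 − 0 = 628 bp
  1822 − 628 = 1194 bp
  2272 − 1822 = 450 bp
  2554 − 2272 = 282 bp
  2870 − 2554 = 316 bp
  3243 − 2870 = 373 bp
Sorted largest to smallest: 1194, 628, 450, 373, 316, 282 bp.

1194, 628, 450, 373, 316, 282 bp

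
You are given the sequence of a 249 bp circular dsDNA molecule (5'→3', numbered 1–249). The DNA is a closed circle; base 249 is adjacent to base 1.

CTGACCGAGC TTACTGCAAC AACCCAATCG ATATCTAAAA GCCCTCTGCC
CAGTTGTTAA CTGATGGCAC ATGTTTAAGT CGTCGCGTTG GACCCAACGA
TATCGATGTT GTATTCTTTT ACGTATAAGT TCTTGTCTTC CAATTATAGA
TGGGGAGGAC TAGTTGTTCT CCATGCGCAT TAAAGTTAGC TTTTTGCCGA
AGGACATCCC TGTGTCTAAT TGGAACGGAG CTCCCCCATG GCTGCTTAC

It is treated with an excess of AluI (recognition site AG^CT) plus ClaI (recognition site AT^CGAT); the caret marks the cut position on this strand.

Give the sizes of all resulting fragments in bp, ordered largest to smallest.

AluI sites (AGCT) start at positions 8, 188, 229.
AluI cuts after base 2 of each site, so after positions 9, 189, 230.
ClaI sites (ATCGAT) start at positions 27, 102.
ClaI cuts after base 2 of each site, so after positions 28, 103.
Combined cut positions: 9, 28, 103, 189, 230.
Circular molecule, 5 cuts → 5 fragments:
  10–28 → 19 bp
  29–103 → 75 bp
  104–189 → 86 bp
  190–230 → 41 bp
  231–249 then 1–9 → 19 + 9 = 28 bp
Sorted largest to smallest: 86, 75, 41, 28, 19 bp.

86, 75, 41, 28, 19 bp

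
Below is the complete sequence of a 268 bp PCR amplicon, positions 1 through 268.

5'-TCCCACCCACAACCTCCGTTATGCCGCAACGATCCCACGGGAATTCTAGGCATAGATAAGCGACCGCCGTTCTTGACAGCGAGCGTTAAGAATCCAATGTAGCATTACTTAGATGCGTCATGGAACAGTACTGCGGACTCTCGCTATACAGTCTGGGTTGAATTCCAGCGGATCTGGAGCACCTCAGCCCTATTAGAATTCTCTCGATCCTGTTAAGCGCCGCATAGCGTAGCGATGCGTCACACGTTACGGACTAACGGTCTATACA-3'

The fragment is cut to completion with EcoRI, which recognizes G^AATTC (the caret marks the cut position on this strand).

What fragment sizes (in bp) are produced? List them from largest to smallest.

EcoRI sites (GAATTC) start at positions 41, 160, 196.
EcoRI cuts after the first base of each site, so after positions 41, 160, 196.
Linear molecule, 3 cuts → 4 fragments:
  1–41 → 41 bp
  42–160 → 119 bp
  161–196 → 36 bp
  197–268 → 72 bp
Sorted largest to smallest: 119, 72, 41, 36 bp.

119, 72, 41, 36 bp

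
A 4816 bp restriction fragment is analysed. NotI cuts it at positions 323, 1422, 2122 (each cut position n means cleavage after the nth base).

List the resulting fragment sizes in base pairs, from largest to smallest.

2694, 1099, 700, 323 bp

Linear molecule, 3 cuts → 4 fragments:
  323 − 0 = 323 bp
  1422 − 323 = 1099 bp
  2122 − 1422 = 700 bp
  4816 − 2122 = 2694 bp
Sorted largest to smallest: 2694, 1099, 700, 323 bp.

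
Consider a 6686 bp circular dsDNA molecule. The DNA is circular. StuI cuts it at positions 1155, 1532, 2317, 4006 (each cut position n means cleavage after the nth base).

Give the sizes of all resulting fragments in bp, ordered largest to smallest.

3835, 1689, 785, 377 bp

Circular molecule, 4 cuts → 4 fragments:
  1532 − 1155 = 377 bp
  2317 − 1532 = 785 bp
  4006 − 2317 = 1689 bp
  wrap: 6686 − 4006 + 1155 = 3835 bp
Sorted largest to smallest: 3835, 1689, 785, 377 bp.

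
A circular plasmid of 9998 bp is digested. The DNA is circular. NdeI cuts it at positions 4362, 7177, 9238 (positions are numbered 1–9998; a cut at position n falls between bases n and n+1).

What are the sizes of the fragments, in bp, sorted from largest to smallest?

5122, 2815, 2061 bp

Circular molecule, 3 cuts → 3 fragments:
  7177 − 4362 = 2815 bp
  9238 − 7177 = 2061 bp
  wrap: 9998 − 9238 + 4362 = 5122 bp
Sorted largest to smallest: 5122, 2815, 2061 bp.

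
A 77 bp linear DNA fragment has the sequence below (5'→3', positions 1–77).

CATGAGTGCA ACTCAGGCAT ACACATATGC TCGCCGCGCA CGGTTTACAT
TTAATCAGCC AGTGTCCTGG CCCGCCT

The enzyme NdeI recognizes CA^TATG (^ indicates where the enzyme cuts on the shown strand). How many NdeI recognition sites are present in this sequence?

1

CATATG occurs starting at position 24.
NdeI cuts at 1 site.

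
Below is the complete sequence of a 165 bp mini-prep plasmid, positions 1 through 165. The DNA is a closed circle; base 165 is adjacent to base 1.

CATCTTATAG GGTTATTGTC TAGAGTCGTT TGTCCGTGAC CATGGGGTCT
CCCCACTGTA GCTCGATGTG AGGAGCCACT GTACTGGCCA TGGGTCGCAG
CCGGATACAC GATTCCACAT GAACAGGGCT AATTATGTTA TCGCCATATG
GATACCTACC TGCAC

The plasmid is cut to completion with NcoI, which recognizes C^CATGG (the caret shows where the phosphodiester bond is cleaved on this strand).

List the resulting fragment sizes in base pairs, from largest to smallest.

NcoI sites (CCATGG) start at positions 40, 88.
NcoI cuts after the first base of each site, so after positions 40, 88.
Circular molecule, 2 cuts → 2 fragments:
  41–88 → 48 bp
  89–165 then 1–40 → 77 + 40 = 117 bp
Sorted largest to smallest: 117, 48 bp.

117, 48 bp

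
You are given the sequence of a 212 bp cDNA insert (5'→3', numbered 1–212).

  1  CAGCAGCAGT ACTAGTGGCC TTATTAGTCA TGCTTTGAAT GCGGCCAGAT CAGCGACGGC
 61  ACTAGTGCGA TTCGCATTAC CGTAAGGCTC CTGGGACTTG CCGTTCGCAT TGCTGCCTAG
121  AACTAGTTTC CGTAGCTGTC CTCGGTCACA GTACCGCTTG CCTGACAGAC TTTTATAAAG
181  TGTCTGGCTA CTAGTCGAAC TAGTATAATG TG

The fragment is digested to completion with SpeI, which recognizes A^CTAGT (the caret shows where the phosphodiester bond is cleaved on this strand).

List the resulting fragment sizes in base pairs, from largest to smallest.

SpeI sites (ACTAGT) start at positions 11, 61, 122, 190, 199.
SpeI cuts after the first base of each site, so after positions 11, 61, 122, 190, 199.
Linear molecule, 5 cuts → 6 fragments:
  1–11 → 11 bp
  12–61 → 50 bp
  62–122 → 61 bp
  123–190 → 68 bp
  191–199 → 9 bp
  200–212 → 13 bp
Sorted largest to smallest: 68, 61, 50, 13, 11, 9 bp.

68, 61, 50, 13, 11, 9 bp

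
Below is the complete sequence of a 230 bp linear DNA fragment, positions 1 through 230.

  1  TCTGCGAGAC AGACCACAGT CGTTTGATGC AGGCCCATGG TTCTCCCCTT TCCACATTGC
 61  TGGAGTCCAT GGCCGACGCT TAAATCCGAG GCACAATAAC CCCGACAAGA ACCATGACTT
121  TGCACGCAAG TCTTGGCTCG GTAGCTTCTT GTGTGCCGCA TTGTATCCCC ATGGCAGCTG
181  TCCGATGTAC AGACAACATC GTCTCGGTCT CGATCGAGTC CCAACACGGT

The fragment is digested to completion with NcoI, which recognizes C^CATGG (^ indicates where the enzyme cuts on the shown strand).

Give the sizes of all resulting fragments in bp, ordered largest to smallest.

102, 61, 35, 32 bp

NcoI sites (CCATGG) start at positions 35, 67, 169.
NcoI cuts after the first base of each site, so after positions 35, 67, 169.
Linear molecule, 3 cuts → 4 fragments:
  1–35 → 35 bp
  36–67 → 32 bp
  68–169 → 102 bp
  170–230 → 61 bp
Sorted largest to smallest: 102, 61, 35, 32 bp.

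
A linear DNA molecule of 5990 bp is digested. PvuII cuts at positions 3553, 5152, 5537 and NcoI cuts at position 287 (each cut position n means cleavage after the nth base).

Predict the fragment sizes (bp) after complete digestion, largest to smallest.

Combined cut positions (sorted): 287, 3553, 5152, 5537.
Linear molecule, 4 cuts → 5 fragments:
  287 − 0 = 287 bp
  3553 − 287 = 3266 bp
  5152 − 3553 = 1599 bp
  5537 − 5152 = 385 bp
  5990 − 5537 = 453 bp
Sorted largest to smallest: 3266, 1599, 453, 385, 287 bp.

3266, 1599, 453, 385, 287 bp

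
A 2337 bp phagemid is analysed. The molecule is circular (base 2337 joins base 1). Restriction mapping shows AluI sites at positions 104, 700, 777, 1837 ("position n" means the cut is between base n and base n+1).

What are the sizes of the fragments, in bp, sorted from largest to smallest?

Circular molecule, 4 cuts → 4 fragments:
  700 − 104 = 596 bp
  777 − 700 = 77 bp
  1837 − 777 = 1060 bp
  wrap: 2337 − 1837 + 104 = 604 bp
Sorted largest to smallest: 1060, 604, 596, 77 bp.

1060, 604, 596, 77 bp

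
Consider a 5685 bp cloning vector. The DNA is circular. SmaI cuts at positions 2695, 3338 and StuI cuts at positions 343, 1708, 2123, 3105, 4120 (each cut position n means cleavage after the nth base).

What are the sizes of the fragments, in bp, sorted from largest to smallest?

1908, 1365, 782, 572, 415, 410, 233 bp

Combined cut positions (sorted): 343, 1708, 2123, 2695, 3105, 3338, 4120.
Circular molecule, 7 cuts → 7 fragments:
  1708 − 343 = 1365 bp
  2123 − 1708 = 415 bp
  2695 − 2123 = 572 bp
  3105 − 2695 = 410 bp
  3338 − 3105 = 233 bp
  4120 − 3338 = 782 bp
  wrap: 5685 − 4120 + 343 = 1908 bp
Sorted largest to smallest: 1908, 1365, 782, 572, 415, 410, 233 bp.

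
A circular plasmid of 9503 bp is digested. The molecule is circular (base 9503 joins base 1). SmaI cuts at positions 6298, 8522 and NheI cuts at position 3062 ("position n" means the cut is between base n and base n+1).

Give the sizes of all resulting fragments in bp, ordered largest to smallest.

4043, 3236, 2224 bp

Combined cut positions (sorted): 3062, 6298, 8522.
Circular molecule, 3 cuts → 3 fragments:
  6298 − 3062 = 3236 bp
  8522 − 6298 = 2224 bp
  wrap: 9503 − 8522 + 3062 = 4043 bp
Sorted largest to smallest: 4043, 3236, 2224 bp.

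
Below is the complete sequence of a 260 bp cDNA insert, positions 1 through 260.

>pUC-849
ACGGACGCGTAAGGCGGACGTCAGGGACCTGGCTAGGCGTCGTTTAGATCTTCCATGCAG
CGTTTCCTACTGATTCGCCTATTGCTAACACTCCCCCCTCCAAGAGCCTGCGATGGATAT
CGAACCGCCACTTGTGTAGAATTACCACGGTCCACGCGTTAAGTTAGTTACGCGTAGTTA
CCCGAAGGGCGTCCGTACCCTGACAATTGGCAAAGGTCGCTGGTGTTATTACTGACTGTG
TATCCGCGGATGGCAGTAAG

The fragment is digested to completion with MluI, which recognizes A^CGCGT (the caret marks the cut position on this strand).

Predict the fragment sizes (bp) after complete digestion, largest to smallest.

149, 90, 16, 5 bp

MluI sites (ACGCGT) start at positions 5, 154, 170.
MluI cuts after the first base of each site, so after positions 5, 154, 170.
Linear molecule, 3 cuts → 4 fragments:
  1–5 → 5 bp
  6–154 → 149 bp
  155–170 → 16 bp
  171–260 → 90 bp
Sorted largest to smallest: 149, 90, 16, 5 bp.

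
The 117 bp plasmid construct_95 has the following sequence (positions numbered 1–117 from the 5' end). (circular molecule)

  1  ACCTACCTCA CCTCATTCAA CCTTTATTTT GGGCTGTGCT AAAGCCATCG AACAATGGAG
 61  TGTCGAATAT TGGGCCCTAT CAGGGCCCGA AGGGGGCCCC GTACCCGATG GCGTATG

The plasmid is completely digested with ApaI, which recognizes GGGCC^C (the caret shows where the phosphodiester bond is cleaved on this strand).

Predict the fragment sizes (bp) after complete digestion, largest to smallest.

95, 11, 11 bp

ApaI sites (GGGCCC) start at positions 72, 83, 94.
ApaI cuts after base 5 of each site (before the last base), so after positions 76, 87, 98.
Circular molecule, 3 cuts → 3 fragments:
  77–87 → 11 bp
  88–98 → 11 bp
  99–117 then 1–76 → 19 + 76 = 95 bp
Sorted largest to smallest: 95, 11, 11 bp.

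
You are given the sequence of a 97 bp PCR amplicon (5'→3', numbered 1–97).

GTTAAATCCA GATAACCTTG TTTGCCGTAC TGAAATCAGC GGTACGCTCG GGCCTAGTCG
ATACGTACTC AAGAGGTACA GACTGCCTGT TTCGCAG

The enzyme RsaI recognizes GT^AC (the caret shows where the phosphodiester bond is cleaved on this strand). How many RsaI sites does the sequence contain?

4

GTAC occurs starting at positions 27, 42, 65, 76.
RsaI cuts at 4 sites.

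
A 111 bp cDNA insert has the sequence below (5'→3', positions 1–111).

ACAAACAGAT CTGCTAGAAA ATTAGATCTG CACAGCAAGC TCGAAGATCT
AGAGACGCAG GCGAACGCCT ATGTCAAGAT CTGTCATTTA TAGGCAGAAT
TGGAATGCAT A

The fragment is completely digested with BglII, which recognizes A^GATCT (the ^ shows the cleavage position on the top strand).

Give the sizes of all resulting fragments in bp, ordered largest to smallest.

34, 32, 21, 17, 7 bp

BglII sites (AGATCT) start at positions 7, 24, 45, 77.
BglII cuts after the first base of each site, so after positions 7, 24, 45, 77.
Linear molecule, 4 cuts → 5 fragments:
  1–7 → 7 bp
  8–24 → 17 bp
  25–45 → 21 bp
  46–77 → 32 bp
  78–111 → 34 bp
Sorted largest to smallest: 34, 32, 21, 17, 7 bp.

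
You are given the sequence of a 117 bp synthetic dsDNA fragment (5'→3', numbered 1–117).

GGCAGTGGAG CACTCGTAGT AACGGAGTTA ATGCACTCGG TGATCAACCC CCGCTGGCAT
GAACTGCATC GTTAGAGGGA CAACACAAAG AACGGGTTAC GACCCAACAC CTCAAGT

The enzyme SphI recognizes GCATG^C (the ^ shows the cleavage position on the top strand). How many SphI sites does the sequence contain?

No occurrence of GCATGC is present in the sequence.
SphI does not cut: 0 sites.

0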